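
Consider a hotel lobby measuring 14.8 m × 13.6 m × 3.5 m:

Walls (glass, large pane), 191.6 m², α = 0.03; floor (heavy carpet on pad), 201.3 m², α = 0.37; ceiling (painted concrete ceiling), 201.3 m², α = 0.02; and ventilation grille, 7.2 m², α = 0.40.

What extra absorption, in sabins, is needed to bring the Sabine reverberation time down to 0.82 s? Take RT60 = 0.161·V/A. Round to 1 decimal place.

51.2 sabins

Equivalent absorption area: A₁ = 191.6*0.03 + 201.3*0.37 + 201.3*0.02 + 7.2*0.40 = 87.135 m².
Target A₂ = 0.161·704.48/0.82 = 138.319 sabins (V = 704.48 m³).
ΔA = A₂ − A₁ = 138.319 − 87.135 = 51.2 sabins.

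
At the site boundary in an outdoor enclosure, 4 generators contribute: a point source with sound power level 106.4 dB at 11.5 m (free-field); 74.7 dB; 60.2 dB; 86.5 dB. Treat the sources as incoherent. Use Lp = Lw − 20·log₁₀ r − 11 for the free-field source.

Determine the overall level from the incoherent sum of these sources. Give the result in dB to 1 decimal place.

Source at 11.5 m: Lp = 106.4 − 20·log₁₀(11.5) − 11 = 74.2 dB.
Sum in the linear (power) domain: Σ 10^(Lᵢ/10) = 10^(74.2/10) + 10^(74.7/10) + 10^(60.2/10) + 10^(86.5/10) = 5.035e+08.
Combined level = 10 log₁₀(5.035e+08) = 87.0 dB.

87.0 dB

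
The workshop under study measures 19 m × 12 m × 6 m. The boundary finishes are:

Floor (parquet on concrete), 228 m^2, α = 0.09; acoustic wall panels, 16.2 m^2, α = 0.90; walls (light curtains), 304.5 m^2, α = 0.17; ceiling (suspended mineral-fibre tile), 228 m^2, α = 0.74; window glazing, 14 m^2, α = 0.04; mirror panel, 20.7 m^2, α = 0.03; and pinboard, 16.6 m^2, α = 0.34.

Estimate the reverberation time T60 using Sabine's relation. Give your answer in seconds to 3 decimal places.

Total absorption A = 228×0.09 + 16.2×0.90 + 304.5×0.17 + 228×0.74 + 14×0.04 + 20.7×0.03 + 16.6×0.34
  = 20.520 + 14.580 + 51.765 + 168.720 + 0.560 + 0.621 + 5.644 = 262.410 m^2 sabins.
V = 19·12·6 = 1368 m³.
Sabine: RT60 = 0.161 × 1368 / 262.410 = 0.839 s.

0.839 s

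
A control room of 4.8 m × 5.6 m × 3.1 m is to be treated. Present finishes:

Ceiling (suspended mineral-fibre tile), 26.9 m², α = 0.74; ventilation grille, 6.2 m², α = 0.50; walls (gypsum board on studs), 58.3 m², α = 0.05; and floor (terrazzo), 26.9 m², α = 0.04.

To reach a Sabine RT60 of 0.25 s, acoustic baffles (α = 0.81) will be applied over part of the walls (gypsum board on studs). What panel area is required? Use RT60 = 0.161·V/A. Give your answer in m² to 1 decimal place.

Equivalent absorption area: A₁ = 26.9×0.74 + 6.2×0.50 + 58.3×0.05 + 26.9×0.04 = 26.997 m².
Required A₂ = 0.161·83.328/0.25 = 53.663 sabins.
Absorption to add: 53.663 − 26.997 = 26.666 sabins.
Net gain per m²: Δα = 0.81 − 0.05 = 0.76.
Area = ΔA/Δα = 26.666/0.76 = 35.1 m².

35.1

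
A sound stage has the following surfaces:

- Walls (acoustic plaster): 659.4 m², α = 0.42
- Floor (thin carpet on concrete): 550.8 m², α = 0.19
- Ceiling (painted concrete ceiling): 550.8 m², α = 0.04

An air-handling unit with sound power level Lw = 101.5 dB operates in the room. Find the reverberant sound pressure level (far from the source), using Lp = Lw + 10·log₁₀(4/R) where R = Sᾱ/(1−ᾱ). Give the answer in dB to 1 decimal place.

A = 403.632 sabins; S = 1761.0 m².
ᾱ = 0.2292, so room constant R = A/(1−ᾱ) = 523.653 m².
Lp = Lw + 10 log₁₀(4/R) = 101.5 -21.17 = 80.3 dB.

80.3 dB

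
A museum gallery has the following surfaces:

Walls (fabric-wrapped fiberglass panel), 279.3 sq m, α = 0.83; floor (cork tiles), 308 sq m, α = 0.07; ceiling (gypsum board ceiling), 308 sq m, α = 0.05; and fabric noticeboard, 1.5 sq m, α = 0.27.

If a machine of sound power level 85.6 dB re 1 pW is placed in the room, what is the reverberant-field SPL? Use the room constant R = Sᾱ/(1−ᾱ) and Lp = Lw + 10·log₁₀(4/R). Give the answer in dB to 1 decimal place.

65.8 dB

A = 269.184 sabins; S = 896.8 sq m.
ᾱ = 269.184/896.8 = 0.3002; R = Sᾱ/(1−ᾱ) = 269.184/(1−0.3002) = 384.658 sq m.
Lp = Lw + 10 log₁₀(4/R) = 85.6 -19.83 = 65.8 dB.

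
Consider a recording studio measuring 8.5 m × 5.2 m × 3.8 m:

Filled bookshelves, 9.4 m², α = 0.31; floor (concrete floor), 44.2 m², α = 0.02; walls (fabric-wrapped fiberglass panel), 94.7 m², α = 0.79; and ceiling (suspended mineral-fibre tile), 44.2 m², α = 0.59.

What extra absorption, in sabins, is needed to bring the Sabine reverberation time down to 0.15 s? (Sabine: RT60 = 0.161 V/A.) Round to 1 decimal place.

Total absorption A₁ = 9.4*0.31 + 44.2*0.02 + 94.7*0.79 + 44.2*0.59
  = 2.914 + 0.884 + 74.813 + 26.078 = 104.689 m² sabins.
For T = 0.15 s, need A₂ = 0.161·V/T = 0.161·167.96/0.15 = 180.277 sabins.
Shortfall: 180.277 − 104.689 = 75.6 sabins.

75.6 sabins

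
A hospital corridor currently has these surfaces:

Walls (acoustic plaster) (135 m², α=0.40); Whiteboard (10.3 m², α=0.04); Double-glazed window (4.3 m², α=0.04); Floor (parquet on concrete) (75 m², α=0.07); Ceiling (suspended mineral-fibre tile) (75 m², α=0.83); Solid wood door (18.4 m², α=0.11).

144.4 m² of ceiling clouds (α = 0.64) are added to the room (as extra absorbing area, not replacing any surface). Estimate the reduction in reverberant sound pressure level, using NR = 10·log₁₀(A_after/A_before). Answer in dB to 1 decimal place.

Equivalent absorption area: A_before = 135×0.40 + 10.3×0.04 + 4.3×0.04 + 75×0.07 + 75×0.83 + 18.4×0.11 = 124.108 m².
Added absorption = 144.4 × 0.64 = 92.416 sabins.
A_after = 124.108 + 92.416 = 216.524 sabins.
NR = 10·log₁₀(216.524/124.108) = 2.4 dB.

2.4 dB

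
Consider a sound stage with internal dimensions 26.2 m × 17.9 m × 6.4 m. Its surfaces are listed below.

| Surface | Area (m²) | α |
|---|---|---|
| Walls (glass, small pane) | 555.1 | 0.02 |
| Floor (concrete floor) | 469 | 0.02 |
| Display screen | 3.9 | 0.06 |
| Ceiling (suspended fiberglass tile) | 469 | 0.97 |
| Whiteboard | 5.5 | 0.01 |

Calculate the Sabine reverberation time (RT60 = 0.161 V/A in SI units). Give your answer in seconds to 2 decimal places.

Equivalent absorption area: A = 555.1×0.02 + 469×0.02 + 3.9×0.06 + 469×0.97 + 5.5×0.01 = 475.701 m².
Volume V = 26.2 × 17.9 × 6.4 = 3001.472 m³.
RT60 = 0.161 · V / A = 0.161 × 3001.472 / 475.701 = 1.02 s.

1.02 s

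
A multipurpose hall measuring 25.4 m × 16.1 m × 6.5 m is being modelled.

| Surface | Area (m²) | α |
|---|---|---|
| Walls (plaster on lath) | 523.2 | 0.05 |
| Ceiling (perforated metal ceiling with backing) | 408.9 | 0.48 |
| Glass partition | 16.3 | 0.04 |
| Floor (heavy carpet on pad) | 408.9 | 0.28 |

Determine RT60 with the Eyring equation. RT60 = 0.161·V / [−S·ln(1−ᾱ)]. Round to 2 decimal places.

1.10 sec

S = Σ Sᵢ = 1357.3 m².
Absorption A = 523.2·0.05 + 408.9·0.48 + 16.3·0.04 + 408.9·0.28 = 337.576 sabins.
Mean coefficient ᾱ = A/S = 0.2487.
Eyring denominator: −S ln(1−ᾱ) = 388.120.
V = 25.4 × 16.1 × 6.5 = 2658.11 m³.
T = 0.161·V/[−S·ln(1−ᾱ)] = 0.161·2658.11/388.120 = 1.10 s.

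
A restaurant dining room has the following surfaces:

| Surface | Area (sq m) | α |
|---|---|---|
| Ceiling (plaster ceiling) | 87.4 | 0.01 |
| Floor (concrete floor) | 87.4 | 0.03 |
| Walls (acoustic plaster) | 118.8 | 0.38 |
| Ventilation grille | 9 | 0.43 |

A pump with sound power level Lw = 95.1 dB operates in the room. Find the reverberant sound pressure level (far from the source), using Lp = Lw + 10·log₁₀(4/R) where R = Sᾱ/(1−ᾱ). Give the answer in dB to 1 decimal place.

A = 52.510 sabins; S = 302.6 sq m.
ᾱ = 52.510/302.6 = 0.1735; R = Sᾱ/(1−ᾱ) = 52.510/(1−0.1735) = 63.533 sq m.
Lp = Lw + 10 log₁₀(4/R) = 95.1 -12.01 = 83.1 dB.

83.1 dB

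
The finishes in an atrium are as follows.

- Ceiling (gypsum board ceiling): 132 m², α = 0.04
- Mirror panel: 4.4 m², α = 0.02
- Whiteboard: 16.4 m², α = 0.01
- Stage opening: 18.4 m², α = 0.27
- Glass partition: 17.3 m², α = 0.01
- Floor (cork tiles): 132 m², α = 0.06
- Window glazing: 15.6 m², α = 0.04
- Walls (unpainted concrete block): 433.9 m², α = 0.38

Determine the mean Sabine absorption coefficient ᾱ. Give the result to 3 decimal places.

S = Σ Sᵢ = 132 + 4.4 + 16.4 + 18.4 + 17.3 + 132 + 15.6 + 433.9 = 770.0 m².
Weighted sum Σ Sα = 184.099.
ᾱ = 184.099 / 770.0 = 0.239.

0.239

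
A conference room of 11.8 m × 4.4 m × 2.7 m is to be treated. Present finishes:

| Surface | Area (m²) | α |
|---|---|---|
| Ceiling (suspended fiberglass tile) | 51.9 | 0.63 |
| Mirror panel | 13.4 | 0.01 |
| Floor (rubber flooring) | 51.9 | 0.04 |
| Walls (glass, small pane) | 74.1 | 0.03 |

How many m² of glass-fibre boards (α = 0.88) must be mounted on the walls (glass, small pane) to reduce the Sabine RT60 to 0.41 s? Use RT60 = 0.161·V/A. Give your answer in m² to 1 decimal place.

21.1

A₁ = Σ Sᵢαᵢ = 51.9·0.63 + 13.4·0.01 + 51.9·0.04 + 74.1·0.03 = 37.130 sabins.
V = 140.184 m³. Target absorption A₂ = 0.161 × 140.184 / 0.41 = 55.048 sabins.
ΔA needed = 55.048 − 37.130 = 17.918 sabins.
Net gain per m²: Δα = 0.88 − 0.03 = 0.85.
Area = ΔA/Δα = 17.918/0.85 = 21.1 m².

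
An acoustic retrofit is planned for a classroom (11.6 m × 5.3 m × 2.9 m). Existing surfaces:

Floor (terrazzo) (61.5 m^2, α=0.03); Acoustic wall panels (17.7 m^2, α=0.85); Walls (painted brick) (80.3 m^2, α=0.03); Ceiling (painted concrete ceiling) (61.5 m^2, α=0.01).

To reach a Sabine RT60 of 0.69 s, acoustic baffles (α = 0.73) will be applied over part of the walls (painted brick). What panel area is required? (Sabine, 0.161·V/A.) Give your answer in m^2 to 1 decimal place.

A₁ = Σ Sᵢαᵢ = 61.5×0.03 + 17.7×0.85 + 80.3×0.03 + 61.5×0.01 = 19.914 sabins.
Required A₂ = 0.161·178.292/0.69 = 41.601 sabins.
ΔA needed = 41.601 − 19.914 = 21.687 sabins.
Net gain per m^2: Δα = 0.73 − 0.03 = 0.70.
Panel area = 21.687 / 0.70 = 31.0 m^2.

31.0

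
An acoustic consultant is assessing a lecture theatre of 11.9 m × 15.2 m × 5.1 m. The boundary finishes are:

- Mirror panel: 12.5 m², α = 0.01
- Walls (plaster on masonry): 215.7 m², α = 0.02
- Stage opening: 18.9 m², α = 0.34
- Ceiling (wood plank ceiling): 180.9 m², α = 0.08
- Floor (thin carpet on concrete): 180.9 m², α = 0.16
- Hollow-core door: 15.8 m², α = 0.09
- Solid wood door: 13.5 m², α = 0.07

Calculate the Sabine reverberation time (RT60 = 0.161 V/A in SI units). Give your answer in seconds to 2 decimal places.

Total absorption A = 12.5×0.01 + 215.7×0.02 + 18.9×0.34 + 180.9×0.08 + 180.9×0.16 + 15.8×0.09 + 13.5×0.07
  = 0.125 + 4.314 + 6.426 + 14.472 + 28.944 + 1.422 + 0.945 = 56.648 m² sabins.
Room volume: 922.488 m³.
RT60 = 0.161 · V / A = 0.161 × 922.488 / 56.648 = 2.62 s.

2.62 s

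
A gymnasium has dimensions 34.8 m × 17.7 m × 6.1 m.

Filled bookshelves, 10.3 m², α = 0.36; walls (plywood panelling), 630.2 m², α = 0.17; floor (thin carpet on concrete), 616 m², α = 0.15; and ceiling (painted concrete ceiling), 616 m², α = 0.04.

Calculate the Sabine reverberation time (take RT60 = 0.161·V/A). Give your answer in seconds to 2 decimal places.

2.65 s

Equivalent absorption area: A = 10.3×0.36 + 630.2×0.17 + 616×0.15 + 616×0.04 = 227.882 m².
Volume V = 34.8 × 17.7 × 6.1 = 3757.356 m³.
Sabine: RT60 = 0.161 × 3757.356 / 227.882 = 2.65 s.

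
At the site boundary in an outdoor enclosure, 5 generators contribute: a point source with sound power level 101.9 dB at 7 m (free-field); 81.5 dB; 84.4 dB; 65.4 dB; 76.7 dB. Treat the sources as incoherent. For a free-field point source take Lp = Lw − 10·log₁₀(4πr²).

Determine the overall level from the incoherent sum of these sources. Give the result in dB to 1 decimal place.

86.9 dB

Source at 7 m: Lp = 101.9 − 10·log₁₀(4π·7²) = 101.9 − 10·log₁₀(615.752) = 74.0 dB.
Σ 10^(Lᵢ/10) = 4.92e+08.
L_total = 10·log₁₀(4.92e+08) = 86.9 dB.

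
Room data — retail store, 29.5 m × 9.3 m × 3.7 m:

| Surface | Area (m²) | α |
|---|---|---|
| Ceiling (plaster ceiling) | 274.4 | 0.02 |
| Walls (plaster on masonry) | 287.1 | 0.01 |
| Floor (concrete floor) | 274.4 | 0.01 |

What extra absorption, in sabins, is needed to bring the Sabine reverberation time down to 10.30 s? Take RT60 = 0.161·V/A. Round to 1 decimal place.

Summing Sᵢαᵢ: 5.488 + 2.871 + 2.744 → A₁ = 11.103 sabins.
V = 1015.095 m³. Required absorption A₂ = 0.161 × 1015.095 / 10.30 = 15.867 sabins.
ΔA = A₂ − A₁ = 15.867 − 11.103 = 4.8 sabins.

4.8 sabins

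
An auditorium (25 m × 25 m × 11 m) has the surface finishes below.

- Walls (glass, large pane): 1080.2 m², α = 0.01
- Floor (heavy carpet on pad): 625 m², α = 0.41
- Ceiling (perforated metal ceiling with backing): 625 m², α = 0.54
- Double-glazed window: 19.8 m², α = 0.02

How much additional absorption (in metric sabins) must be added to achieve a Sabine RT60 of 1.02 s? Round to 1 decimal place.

480.2 sabins

Equivalent absorption area: A₁ = 1080.2×0.01 + 625×0.41 + 625×0.54 + 19.8×0.02 = 604.948 m².
For T = 1.02 s, need A₂ = 0.161·V/T = 0.161·6875/1.02 = 1085.172 sabins.
Shortfall: 1085.172 − 604.948 = 480.2 sabins.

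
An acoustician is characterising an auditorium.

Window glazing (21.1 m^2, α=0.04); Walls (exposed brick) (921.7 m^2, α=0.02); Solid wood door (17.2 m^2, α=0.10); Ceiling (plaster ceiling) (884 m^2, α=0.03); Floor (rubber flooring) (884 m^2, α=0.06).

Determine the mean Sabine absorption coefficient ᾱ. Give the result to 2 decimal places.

0.04

S = Σ Sᵢ = 21.1 + 921.7 + 17.2 + 884 + 884 = 2728.0 m^2.
Σ(Sᵢαᵢ) = 21.1·0.04 + 921.7·0.02 + 17.2·0.10 + 884·0.03 + 884·0.06 = 100.558.
ᾱ = A/S = 0.04.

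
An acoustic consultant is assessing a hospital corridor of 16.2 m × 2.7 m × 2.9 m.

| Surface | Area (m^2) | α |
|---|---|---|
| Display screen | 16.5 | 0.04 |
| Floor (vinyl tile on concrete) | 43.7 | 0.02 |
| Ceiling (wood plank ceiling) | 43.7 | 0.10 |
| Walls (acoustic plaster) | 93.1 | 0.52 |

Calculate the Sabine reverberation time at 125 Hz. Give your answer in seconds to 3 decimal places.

Total absorption A = 16.5·0.04 + 43.7·0.02 + 43.7·0.10 + 93.1·0.52
  = 0.660 + 0.874 + 4.370 + 48.412 = 54.316 m^2 sabins.
Volume V = 16.2 × 2.7 × 2.9 = 126.846 m³.
RT60 = 0.161 · V / A = 0.161 × 126.846 / 54.316 = 0.376 s.

0.376 s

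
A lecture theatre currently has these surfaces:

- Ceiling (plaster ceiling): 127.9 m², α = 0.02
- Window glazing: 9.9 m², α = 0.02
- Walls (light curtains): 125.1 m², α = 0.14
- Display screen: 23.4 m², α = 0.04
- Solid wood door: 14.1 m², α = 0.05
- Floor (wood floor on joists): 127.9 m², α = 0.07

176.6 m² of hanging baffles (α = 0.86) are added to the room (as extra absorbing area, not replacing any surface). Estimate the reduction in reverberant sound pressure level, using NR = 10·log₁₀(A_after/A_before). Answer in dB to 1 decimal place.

A_before = Σ Sᵢαᵢ = 127.9*0.02 + 9.9*0.02 + 125.1*0.14 + 23.4*0.04 + 14.1*0.05 + 127.9*0.07 = 30.864 sabins.
Treatment contributes 176.6·0.86 = 151.876 sabins.
A_after = 30.864 + 151.876 = 182.740 sabins.
Reduction = 10 log₁₀(A_after/A_before) = 10 log₁₀(5.9208) = 7.7 dB.

7.7 dB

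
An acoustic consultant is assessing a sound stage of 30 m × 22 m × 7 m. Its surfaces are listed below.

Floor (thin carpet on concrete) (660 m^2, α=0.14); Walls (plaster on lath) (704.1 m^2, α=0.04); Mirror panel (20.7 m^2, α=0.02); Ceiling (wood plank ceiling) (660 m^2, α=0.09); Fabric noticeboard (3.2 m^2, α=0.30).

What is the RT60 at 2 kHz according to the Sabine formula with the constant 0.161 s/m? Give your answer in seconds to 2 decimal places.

4.10 s

Summing Sᵢαᵢ: 92.400 + 28.164 + 0.414 + 59.400 + 0.960 → A = 181.338 sabins.
V = 30·22·7 = 4620 m³.
RT60 = 0.161 · V / A = 0.161 × 4620 / 181.338 = 4.10 s.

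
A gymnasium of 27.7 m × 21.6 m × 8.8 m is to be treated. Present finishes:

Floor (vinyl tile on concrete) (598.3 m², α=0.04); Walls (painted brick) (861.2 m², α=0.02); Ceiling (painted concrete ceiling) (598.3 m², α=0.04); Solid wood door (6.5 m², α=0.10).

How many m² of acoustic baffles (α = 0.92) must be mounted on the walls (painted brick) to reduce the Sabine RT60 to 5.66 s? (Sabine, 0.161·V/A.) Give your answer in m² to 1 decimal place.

Equivalent absorption area: A₁ = 598.3·0.04 + 861.2·0.02 + 598.3·0.04 + 6.5·0.10 = 65.738 m².
V = 5265.216 m³. Target absorption A₂ = 0.161 × 5265.216 / 5.66 = 149.770 sabins.
ΔA needed = 149.770 − 65.738 = 84.032 sabins.
Net gain per m²: Δα = 0.92 − 0.02 = 0.90.
Area = ΔA/Δα = 84.032/0.90 = 93.4 m².

93.4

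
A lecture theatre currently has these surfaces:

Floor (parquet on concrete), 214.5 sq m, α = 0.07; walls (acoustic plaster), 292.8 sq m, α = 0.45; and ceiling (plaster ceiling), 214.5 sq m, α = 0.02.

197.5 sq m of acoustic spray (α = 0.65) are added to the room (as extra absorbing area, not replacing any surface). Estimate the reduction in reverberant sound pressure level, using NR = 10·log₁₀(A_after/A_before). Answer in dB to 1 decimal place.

A_before = Σ Sᵢαᵢ = 214.5×0.07 + 292.8×0.45 + 214.5×0.02 = 151.065 sabins.
Treatment contributes 197.5·0.65 = 128.375 sabins.
A_after = 151.065 + 128.375 = 279.440 sabins.
NR = 10·log₁₀(279.440/151.065) = 2.7 dB.

2.7 dB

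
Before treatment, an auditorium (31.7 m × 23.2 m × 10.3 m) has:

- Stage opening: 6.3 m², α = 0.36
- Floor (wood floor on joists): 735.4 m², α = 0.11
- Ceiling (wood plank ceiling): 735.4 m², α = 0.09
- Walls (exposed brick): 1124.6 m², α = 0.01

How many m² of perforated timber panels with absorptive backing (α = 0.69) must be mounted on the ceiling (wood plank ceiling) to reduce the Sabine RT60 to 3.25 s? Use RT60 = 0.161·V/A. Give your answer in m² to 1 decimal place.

A₁ = Σ Sᵢαᵢ = 6.3·0.36 + 735.4·0.11 + 735.4·0.09 + 1124.6·0.01 = 160.594 sabins.
V = 7575.032 m³. Target absorption A₂ = 0.161 × 7575.032 / 3.25 = 375.255 sabins.
ΔA needed = 375.255 − 160.594 = 214.661 sabins.
Net gain per m²: Δα = 0.69 − 0.09 = 0.60.
Area = ΔA/Δα = 214.661/0.60 = 357.8 m².

357.8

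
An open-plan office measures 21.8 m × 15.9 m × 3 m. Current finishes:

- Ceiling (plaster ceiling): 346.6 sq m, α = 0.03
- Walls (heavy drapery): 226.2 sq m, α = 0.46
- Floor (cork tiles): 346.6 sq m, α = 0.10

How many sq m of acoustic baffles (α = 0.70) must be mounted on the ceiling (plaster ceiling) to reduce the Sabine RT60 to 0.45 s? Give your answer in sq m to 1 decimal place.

332.7

Total absorption A₁ = 346.6×0.03 + 226.2×0.46 + 346.6×0.10
  = 10.398 + 104.052 + 34.660 = 149.110 sq m sabins.
V = 1039.86 m³. Target absorption A₂ = 0.161 × 1039.86 / 0.45 = 372.039 sabins.
ΔA needed = 372.039 − 149.110 = 222.929 sabins.
Net gain per sq m: Δα = 0.70 − 0.03 = 0.67.
Panel area = 222.929 / 0.67 = 332.7 sq m.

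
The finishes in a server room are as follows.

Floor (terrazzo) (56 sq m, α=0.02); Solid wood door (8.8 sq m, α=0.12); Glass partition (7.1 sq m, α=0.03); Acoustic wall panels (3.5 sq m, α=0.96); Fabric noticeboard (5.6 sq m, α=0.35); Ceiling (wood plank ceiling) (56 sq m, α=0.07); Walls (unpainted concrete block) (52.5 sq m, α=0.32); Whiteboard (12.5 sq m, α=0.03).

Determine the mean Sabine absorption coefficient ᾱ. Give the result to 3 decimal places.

Total surface area S = 202.0 sq m.
A = 56·0.02 + 8.8·0.12 + 7.1·0.03 + 3.5·0.96 + 5.6·0.35 + 56·0.07 + 52.5·0.32 + 12.5·0.03 = 28.804 sabins.
ᾱ = 28.804 / 202.0 = 0.143.

0.143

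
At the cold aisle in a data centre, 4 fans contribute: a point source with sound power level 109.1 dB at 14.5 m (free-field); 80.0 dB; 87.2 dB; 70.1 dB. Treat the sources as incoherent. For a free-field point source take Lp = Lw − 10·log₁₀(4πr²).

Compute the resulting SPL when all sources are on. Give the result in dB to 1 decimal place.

Source at 14.5 m: Lp = 109.1 − 10·log₁₀(4π·14.5²) = 109.1 − 10·log₁₀(2642.079) = 74.9 dB.
Σ 10^(Lᵢ/10) = 6.659e+08.
Combined level = 10 log₁₀(6.659e+08) = 88.2 dB.

88.2 dB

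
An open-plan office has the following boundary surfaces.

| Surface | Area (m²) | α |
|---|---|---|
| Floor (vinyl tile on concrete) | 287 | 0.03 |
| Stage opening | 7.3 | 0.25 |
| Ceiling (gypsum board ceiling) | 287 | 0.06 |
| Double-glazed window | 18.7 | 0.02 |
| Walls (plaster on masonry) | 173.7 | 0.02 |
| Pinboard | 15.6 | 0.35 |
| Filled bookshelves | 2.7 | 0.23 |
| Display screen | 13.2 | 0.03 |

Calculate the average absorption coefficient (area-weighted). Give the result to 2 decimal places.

0.05

S = Σ Sᵢ = 287 + 7.3 + 287 + 18.7 + 173.7 + 15.6 + 2.7 + 13.2 = 805.2 m².
Σ(Sᵢαᵢ) = 287×0.03 + 7.3×0.25 + 287×0.06 + 18.7×0.02 + 173.7×0.02 + 15.6×0.35 + 2.7×0.23 + 13.2×0.03 = 37.980.
ᾱ = A/S = 0.05.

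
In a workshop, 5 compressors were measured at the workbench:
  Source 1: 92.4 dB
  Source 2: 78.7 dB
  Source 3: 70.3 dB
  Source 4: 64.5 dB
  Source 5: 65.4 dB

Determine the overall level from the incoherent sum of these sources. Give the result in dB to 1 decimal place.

92.6 dB

Σ 10^(Lᵢ/10) = 1.829e+09.
Back to dB: 10·log₁₀ Σ = 92.6 dB.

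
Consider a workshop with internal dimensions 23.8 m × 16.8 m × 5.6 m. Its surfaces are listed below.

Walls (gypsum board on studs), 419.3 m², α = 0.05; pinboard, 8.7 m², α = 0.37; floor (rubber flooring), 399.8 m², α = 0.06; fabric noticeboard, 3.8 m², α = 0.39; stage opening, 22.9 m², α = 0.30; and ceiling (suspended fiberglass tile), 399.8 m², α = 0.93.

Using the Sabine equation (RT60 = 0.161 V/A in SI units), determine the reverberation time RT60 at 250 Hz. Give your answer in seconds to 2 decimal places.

0.84 s

A = Σ Sᵢαᵢ = 419.3×0.05 + 8.7×0.37 + 399.8×0.06 + 3.8×0.39 + 22.9×0.30 + 399.8×0.93 = 428.338 sabins.
Room volume: 2239.104 m³.
T = 0.161 V/A = 0.161·2239.104/428.338 = 0.84 s.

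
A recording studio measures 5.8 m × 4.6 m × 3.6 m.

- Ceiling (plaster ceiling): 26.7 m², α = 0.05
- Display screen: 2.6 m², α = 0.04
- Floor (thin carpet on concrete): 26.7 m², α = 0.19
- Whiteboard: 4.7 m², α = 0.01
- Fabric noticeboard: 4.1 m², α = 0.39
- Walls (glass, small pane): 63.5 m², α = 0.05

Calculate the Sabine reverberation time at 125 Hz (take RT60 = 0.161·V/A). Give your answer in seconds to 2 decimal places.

1.36 sec

A = Σ Sᵢαᵢ = 26.7*0.05 + 2.6*0.04 + 26.7*0.19 + 4.7*0.01 + 4.1*0.39 + 63.5*0.05 = 11.333 sabins.
V = 5.8·4.6·3.6 = 96.048 m³.
T = 0.161 V/A = 0.161·96.048/11.333 = 1.36 s.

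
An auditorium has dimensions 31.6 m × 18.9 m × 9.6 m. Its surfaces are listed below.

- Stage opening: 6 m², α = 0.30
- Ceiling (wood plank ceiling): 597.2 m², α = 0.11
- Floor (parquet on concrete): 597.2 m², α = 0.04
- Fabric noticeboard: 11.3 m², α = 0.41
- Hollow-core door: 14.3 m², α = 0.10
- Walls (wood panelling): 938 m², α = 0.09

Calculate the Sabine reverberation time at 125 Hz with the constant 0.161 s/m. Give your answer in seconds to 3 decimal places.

5.076 s

Summing Sᵢαᵢ: 1.800 + 65.692 + 23.888 + 4.633 + 1.430 + 84.420 → A = 181.863 sabins.
Volume V = 31.6 × 18.9 × 9.6 = 5733.504 m³.
Sabine: RT60 = 0.161 × 5733.504 / 181.863 = 5.076 s.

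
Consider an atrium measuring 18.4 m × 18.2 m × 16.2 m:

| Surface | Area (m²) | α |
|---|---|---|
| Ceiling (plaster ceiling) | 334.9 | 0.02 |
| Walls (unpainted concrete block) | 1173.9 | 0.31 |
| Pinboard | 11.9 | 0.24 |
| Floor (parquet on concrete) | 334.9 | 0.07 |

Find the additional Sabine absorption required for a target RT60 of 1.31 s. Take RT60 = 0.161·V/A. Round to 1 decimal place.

269.8 sabins

Total absorption A₁ = 334.9*0.02 + 1173.9*0.31 + 11.9*0.24 + 334.9*0.07
  = 6.698 + 363.909 + 2.856 + 23.443 = 396.906 m² sabins.
For T = 1.31 s, need A₂ = 0.161·V/T = 0.161·5425.056/1.31 = 666.744 sabins.
Additional absorption ΔA = 666.744 − 396.906 = 269.8 sabins.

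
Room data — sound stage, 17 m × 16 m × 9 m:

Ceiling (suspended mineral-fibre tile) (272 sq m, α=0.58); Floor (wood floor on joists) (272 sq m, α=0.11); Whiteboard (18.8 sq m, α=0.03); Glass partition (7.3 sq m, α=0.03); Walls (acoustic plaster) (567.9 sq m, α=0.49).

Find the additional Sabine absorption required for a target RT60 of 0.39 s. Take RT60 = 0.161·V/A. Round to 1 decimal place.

543.9 sabins

Total absorption A₁ = 272*0.58 + 272*0.11 + 18.8*0.03 + 7.3*0.03 + 567.9*0.49
  = 157.760 + 29.920 + 0.564 + 0.219 + 278.271 = 466.734 sq m sabins.
Target A₂ = 0.161·2448/0.39 = 1010.585 sabins (V = 2448 m³).
Shortfall: 1010.585 − 466.734 = 543.9 sabins.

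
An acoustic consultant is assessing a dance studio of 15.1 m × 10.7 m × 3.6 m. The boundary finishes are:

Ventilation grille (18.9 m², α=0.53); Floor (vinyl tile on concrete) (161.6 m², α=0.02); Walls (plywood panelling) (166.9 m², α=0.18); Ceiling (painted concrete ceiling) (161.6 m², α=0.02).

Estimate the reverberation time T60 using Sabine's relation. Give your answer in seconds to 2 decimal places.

2.01 sec

A = Σ Sᵢαᵢ = 18.9*0.53 + 161.6*0.02 + 166.9*0.18 + 161.6*0.02 = 46.523 sabins.
Room volume: 581.652 m³.
T = 0.161 V/A = 0.161·581.652/46.523 = 2.01 s.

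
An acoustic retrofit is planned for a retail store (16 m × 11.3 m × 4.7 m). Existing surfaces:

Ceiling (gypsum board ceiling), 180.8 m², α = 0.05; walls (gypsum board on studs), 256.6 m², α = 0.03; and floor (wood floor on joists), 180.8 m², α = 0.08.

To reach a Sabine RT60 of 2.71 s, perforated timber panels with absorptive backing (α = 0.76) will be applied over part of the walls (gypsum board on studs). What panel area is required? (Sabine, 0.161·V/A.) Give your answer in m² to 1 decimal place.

26.4

Summing Sᵢαᵢ: 9.040 + 7.698 + 14.464 → A₁ = 31.202 sabins.
Required A₂ = 0.161·849.76/2.71 = 50.484 sabins.
Absorption to add: 50.484 − 31.202 = 19.282 sabins.
Net gain per m²: Δα = 0.76 − 0.03 = 0.73.
Panel area = 19.282 / 0.73 = 26.4 m².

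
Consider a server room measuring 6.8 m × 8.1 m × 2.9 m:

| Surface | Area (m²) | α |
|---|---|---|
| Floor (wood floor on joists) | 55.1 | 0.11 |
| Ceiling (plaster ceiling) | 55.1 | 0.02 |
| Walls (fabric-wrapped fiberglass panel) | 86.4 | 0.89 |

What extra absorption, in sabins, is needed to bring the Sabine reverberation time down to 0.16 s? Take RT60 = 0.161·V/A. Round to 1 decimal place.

Equivalent absorption area: A₁ = 55.1·0.11 + 55.1·0.02 + 86.4·0.89 = 84.059 m².
V = 159.732 m³. Required absorption A₂ = 0.161 × 159.732 / 0.16 = 160.730 sabins.
ΔA = A₂ − A₁ = 160.730 − 84.059 = 76.7 sabins.

76.7 sabins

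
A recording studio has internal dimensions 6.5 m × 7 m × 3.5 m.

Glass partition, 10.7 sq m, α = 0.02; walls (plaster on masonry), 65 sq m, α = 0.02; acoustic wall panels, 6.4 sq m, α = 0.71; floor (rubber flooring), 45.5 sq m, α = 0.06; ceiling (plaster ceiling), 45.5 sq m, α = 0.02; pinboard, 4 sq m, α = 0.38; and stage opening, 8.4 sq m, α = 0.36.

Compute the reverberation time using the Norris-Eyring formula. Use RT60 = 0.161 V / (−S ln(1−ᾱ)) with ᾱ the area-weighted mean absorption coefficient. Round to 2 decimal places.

1.73 s

Total surface area S = 10.7 + 65 + 6.4 + 45.5 + 45.5 + 4 + 8.4 = 185.5 sq m.
Absorption A = 10.7·0.02 + 65·0.02 + 6.4·0.71 + 45.5·0.06 + 45.5·0.02 + 4·0.38 + 8.4·0.36 = 14.242 sabins.
ᾱ = 14.242 / 185.5 = 0.0768.
Eyring denominator: −S ln(1−ᾱ) = 14.823.
V = 6.5 × 7 × 3.5 = 159.25 m³.
RT60 = 0.161 × 159.25 / 14.823 = 1.73 s.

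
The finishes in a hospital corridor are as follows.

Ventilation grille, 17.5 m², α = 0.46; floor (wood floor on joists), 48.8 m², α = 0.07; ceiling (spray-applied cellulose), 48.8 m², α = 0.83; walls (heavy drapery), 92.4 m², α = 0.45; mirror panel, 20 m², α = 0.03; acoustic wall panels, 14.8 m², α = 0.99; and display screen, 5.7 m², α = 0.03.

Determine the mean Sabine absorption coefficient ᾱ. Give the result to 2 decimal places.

Total surface area S = 248.0 m².
A = 17.5×0.46 + 48.8×0.07 + 48.8×0.83 + 92.4×0.45 + 20×0.03 + 14.8×0.99 + 5.7×0.03 = 108.973 sabins.
ᾱ = 108.973 / 248.0 = 0.44.

0.44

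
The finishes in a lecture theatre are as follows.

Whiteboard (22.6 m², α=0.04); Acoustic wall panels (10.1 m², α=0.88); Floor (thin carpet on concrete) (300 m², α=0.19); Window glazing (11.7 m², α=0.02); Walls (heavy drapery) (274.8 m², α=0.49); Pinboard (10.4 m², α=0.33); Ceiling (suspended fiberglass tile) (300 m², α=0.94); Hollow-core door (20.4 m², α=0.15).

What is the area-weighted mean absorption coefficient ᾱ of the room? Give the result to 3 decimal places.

0.516

S = Σ Sᵢ = 22.6 + 10.1 + 300 + 11.7 + 274.8 + 10.4 + 300 + 20.4 = 950.0 m².
Weighted sum Σ Sα = 490.170.
ᾱ = A/S = 0.516.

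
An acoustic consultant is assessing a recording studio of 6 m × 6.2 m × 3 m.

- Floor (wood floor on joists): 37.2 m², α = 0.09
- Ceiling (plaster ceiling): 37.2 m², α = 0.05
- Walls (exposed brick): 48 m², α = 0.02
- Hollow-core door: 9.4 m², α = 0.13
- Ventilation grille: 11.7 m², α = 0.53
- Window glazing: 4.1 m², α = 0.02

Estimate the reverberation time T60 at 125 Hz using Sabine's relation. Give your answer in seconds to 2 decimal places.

1.31 sec

A = Σ Sᵢαᵢ = 37.2×0.09 + 37.2×0.05 + 48×0.02 + 9.4×0.13 + 11.7×0.53 + 4.1×0.02 = 13.673 sabins.
Volume V = 6 × 6.2 × 3 = 111.6 m³.
T = 0.161 V/A = 0.161·111.6/13.673 = 1.31 s.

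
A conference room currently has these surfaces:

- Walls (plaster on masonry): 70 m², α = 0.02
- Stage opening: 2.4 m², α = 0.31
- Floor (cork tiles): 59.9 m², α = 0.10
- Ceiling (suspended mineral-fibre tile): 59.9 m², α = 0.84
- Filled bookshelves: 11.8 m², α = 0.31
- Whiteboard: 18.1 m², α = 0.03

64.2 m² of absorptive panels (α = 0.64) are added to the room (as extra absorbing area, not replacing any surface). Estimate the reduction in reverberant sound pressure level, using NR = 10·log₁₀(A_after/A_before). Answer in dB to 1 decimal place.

Total absorption A_before = 70×0.02 + 2.4×0.31 + 59.9×0.10 + 59.9×0.84 + 11.8×0.31 + 18.1×0.03
  = 1.400 + 0.744 + 5.990 + 50.316 + 3.658 + 0.543 = 62.651 m² sabins.
Added absorption = 64.2 × 0.64 = 41.088 sabins.
New total A_after = 103.739 sabins.
NR = 10·log₁₀(103.739/62.651) = 2.2 dB.

2.2 dB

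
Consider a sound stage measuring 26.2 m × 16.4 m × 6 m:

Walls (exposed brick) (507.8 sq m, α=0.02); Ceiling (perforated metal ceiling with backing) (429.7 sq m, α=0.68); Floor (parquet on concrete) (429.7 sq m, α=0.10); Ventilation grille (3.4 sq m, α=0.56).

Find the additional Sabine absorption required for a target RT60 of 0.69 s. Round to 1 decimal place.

Summing Sᵢαᵢ: 10.156 + 292.196 + 42.970 + 1.904 → A₁ = 347.226 sabins.
Target A₂ = 0.161·2578.08/0.69 = 601.552 sabins (V = 2578.08 m³).
ΔA = A₂ − A₁ = 601.552 − 347.226 = 254.3 sabins.

254.3 sabins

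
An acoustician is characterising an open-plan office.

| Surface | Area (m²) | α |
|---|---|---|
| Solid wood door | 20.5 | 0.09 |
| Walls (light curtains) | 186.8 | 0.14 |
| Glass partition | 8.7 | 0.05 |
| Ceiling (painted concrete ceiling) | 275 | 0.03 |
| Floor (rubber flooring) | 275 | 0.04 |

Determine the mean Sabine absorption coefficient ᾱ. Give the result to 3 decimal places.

Total surface area S = 766.0 m².
A = 20.5×0.09 + 186.8×0.14 + 8.7×0.05 + 275×0.03 + 275×0.04 = 47.682 sabins.
ᾱ = 47.682 / 766.0 = 0.062.

0.062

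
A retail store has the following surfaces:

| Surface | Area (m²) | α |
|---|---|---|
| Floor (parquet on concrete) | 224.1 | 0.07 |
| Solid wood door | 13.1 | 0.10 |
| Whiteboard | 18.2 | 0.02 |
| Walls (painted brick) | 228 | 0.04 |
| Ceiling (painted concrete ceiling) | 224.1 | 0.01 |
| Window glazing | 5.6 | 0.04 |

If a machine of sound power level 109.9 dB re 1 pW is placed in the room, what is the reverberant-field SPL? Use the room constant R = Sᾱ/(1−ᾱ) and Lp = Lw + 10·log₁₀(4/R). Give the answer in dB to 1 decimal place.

Σ(Sᵢαᵢ) = 224.1·0.07 + 13.1·0.10 + 18.2·0.02 + 228·0.04 + 224.1·0.01 + 5.6·0.04 = 28.946; total area S = 713.1 m².
ᾱ = 28.946/713.1 = 0.0406; R = Sᾱ/(1−ᾱ) = 28.946/(1−0.0406) = 30.171 m².
Lp = Lw + 10 log₁₀(4/R) = 109.9 -8.78 = 101.1 dB.

101.1 dB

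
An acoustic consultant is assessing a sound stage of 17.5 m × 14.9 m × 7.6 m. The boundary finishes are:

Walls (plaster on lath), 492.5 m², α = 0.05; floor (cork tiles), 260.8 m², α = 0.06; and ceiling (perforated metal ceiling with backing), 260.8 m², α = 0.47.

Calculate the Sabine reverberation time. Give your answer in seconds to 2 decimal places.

1.96 seconds

A = Σ Sᵢαᵢ = 492.5·0.05 + 260.8·0.06 + 260.8·0.47 = 162.849 sabins.
Room volume: 1981.7 m³.
Sabine: RT60 = 0.161 × 1981.7 / 162.849 = 1.96 s.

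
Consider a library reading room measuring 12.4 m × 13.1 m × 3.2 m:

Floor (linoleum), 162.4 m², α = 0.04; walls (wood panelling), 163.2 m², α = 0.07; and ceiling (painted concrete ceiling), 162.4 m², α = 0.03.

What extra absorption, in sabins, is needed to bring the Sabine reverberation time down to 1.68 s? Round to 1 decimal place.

27.0 sabins

Equivalent absorption area: A₁ = 162.4×0.04 + 163.2×0.07 + 162.4×0.03 = 22.792 m².
For T = 1.68 s, need A₂ = 0.161·V/T = 0.161·519.808/1.68 = 49.815 sabins.
Additional absorption ΔA = 49.815 − 22.792 = 27.0 sabins.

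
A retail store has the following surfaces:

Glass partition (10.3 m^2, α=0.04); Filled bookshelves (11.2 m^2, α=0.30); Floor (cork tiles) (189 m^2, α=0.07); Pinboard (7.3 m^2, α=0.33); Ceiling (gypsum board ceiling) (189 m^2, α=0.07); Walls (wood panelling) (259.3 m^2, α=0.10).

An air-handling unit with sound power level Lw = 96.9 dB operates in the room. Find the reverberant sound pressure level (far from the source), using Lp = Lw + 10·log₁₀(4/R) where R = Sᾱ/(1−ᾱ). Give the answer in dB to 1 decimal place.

Σ(Sᵢαᵢ) = 10.3·0.04 + 11.2·0.30 + 189·0.07 + 7.3·0.33 + 189·0.07 + 259.3·0.10 = 58.571; total area S = 666.1 m^2.
ᾱ = 0.0879, so room constant R = A/(1−ᾱ) = 64.216 m^2.
Lp = 96.9 + 10·log₁₀(4/64.216) = 96.9 + (-12.06) = 84.8 dB.

84.8 dB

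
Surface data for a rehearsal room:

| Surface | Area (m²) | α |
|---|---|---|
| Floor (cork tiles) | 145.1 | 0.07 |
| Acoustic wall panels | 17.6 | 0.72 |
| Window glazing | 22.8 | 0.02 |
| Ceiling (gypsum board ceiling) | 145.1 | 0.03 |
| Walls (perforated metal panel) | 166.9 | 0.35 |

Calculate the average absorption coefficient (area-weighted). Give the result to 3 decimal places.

0.173

Total surface area S = 497.5 m².
Weighted sum Σ Sα = 86.053.
ᾱ = A/S = 0.173.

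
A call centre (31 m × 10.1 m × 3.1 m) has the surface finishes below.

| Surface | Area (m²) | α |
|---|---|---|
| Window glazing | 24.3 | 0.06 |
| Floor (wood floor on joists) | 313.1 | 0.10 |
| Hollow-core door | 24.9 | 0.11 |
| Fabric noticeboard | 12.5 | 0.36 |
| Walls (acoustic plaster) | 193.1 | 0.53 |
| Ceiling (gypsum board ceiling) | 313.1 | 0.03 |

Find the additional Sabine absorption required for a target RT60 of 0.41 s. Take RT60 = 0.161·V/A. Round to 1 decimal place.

229.4 sabins

A₁ = Σ Sᵢαᵢ = 24.3×0.06 + 313.1×0.10 + 24.9×0.11 + 12.5×0.36 + 193.1×0.53 + 313.1×0.03 = 151.743 sabins.
Target A₂ = 0.161·970.61/0.41 = 381.142 sabins (V = 970.61 m³).
Additional absorption ΔA = 381.142 − 151.743 = 229.4 sabins.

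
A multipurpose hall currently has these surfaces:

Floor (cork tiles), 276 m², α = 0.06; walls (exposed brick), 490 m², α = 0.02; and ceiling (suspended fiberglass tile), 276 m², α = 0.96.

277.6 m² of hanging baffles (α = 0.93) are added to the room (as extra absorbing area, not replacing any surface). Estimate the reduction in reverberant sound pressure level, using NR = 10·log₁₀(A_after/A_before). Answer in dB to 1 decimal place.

2.8 dB

A_before = Σ Sᵢαᵢ = 276*0.06 + 490*0.02 + 276*0.96 = 291.320 sabins.
Added absorption = 277.6 × 0.93 = 258.168 sabins.
A_after = 291.320 + 258.168 = 549.488 sabins.
NR = 10·log₁₀(549.488/291.320) = 2.8 dB.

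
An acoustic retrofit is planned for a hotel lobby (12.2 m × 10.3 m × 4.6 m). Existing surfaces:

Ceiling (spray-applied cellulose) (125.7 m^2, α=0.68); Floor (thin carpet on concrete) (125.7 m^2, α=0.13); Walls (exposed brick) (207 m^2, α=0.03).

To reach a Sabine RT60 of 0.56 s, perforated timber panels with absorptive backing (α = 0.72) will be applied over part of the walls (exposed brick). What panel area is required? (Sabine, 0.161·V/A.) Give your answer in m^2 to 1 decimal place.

Total absorption A₁ = 125.7·0.68 + 125.7·0.13 + 207·0.03
  = 85.476 + 16.341 + 6.210 = 108.027 m^2 sabins.
V = 578.036 m³. Target absorption A₂ = 0.161 × 578.036 / 0.56 = 166.185 sabins.
ΔA needed = 166.185 − 108.027 = 58.158 sabins.
Each m^2 of panel replacing the walls (exposed brick) adds (0.72 − 0.03) = 0.69 sabins.
Panel area = 58.158 / 0.69 = 84.3 m^2.

84.3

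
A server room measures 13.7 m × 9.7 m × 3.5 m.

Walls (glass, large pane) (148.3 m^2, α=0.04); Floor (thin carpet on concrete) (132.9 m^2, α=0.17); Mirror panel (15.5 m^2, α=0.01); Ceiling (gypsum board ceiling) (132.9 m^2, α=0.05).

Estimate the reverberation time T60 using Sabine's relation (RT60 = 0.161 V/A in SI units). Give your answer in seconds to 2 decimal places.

Equivalent absorption area: A = 148.3*0.04 + 132.9*0.17 + 15.5*0.01 + 132.9*0.05 = 35.325 m^2.
Room volume: 465.115 m³.
T = 0.161 V/A = 0.161·465.115/35.325 = 2.12 s.

2.12 sec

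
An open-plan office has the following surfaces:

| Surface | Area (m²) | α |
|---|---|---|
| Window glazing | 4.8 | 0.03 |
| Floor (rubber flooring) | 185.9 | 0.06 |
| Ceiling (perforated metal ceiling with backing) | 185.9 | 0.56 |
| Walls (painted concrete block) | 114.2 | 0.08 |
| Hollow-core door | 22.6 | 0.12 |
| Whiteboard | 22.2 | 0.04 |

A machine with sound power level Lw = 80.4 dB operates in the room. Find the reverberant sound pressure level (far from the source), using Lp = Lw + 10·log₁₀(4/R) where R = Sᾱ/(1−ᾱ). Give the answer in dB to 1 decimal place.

64.2 dB

A = 128.138 sabins; S = 535.6 m².
ᾱ = 128.138/535.6 = 0.2392; R = Sᾱ/(1−ᾱ) = 128.138/(1−0.2392) = 168.425 m².
Lp = Lw + 10 log₁₀(4/R) = 80.4 -16.24 = 64.2 dB.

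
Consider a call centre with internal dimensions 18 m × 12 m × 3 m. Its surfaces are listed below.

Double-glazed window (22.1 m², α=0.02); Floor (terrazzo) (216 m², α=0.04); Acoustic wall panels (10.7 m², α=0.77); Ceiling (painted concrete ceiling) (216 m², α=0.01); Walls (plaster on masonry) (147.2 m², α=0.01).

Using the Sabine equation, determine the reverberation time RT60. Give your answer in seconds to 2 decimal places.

4.98 sec

A = Σ Sᵢαᵢ = 22.1×0.02 + 216×0.04 + 10.7×0.77 + 216×0.01 + 147.2×0.01 = 20.953 sabins.
Volume V = 18 × 12 × 3 = 648 m³.
Sabine: RT60 = 0.161 × 648 / 20.953 = 4.98 s.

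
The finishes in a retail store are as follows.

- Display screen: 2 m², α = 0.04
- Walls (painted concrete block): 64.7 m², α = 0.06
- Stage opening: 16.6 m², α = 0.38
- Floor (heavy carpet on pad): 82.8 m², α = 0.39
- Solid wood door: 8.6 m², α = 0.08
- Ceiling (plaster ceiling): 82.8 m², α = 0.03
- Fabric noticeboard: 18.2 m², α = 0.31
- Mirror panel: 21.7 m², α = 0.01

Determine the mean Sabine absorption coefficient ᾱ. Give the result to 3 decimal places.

Total surface area S = 297.4 m².
Σ(Sᵢαᵢ) = 2*0.04 + 64.7*0.06 + 16.6*0.38 + 82.8*0.39 + 8.6*0.08 + 82.8*0.03 + 18.2*0.31 + 21.7*0.01 = 51.593.
ᾱ = 51.593 / 297.4 = 0.173.

0.173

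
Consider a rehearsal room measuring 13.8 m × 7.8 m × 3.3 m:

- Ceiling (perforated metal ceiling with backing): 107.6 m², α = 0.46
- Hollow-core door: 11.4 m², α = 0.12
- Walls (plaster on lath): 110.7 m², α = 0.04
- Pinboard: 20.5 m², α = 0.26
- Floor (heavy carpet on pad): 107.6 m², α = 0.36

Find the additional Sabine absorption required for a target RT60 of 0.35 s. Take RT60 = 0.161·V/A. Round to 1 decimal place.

64.0 sabins

Equivalent absorption area: A₁ = 107.6·0.46 + 11.4·0.12 + 110.7·0.04 + 20.5·0.26 + 107.6·0.36 = 99.358 m².
Target A₂ = 0.161·355.212/0.35 = 163.398 sabins (V = 355.212 m³).
Additional absorption ΔA = 163.398 − 99.358 = 64.0 sabins.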